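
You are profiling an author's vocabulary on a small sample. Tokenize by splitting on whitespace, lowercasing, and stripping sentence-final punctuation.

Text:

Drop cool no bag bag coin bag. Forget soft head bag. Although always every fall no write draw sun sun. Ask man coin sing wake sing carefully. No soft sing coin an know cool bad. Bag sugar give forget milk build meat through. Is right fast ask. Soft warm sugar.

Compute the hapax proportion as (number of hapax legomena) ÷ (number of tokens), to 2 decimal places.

0.46

Frequencies: bag:5, no:3, coin:3, soft:3, sing:3, cool:2, forget:2, sun:2, ask:2, sugar:2, drop:1, head:1, although:1, always:1, every:1, fall:1, write:1, draw:1, man:1, wake:1, … (13 more, each freq 1)
Hapax count = 23; token count = 50.
Ratio = 23 / 50 = 0.46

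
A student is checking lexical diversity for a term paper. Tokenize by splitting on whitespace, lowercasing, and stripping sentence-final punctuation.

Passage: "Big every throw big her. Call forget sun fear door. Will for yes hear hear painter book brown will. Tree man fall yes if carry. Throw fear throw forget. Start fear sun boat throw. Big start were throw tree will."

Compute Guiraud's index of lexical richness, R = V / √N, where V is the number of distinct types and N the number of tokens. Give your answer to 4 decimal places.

3.7947

N = 40, V = 24.
√N = 6.324555
R = 24 / 6.324555 = 3.7947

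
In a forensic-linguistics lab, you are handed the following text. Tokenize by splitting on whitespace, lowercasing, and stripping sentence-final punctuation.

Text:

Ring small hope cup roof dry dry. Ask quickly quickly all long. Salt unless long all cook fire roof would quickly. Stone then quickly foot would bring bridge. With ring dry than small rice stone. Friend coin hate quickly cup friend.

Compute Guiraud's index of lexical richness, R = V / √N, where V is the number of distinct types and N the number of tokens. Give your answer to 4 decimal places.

4.0605

N = 41, V = 26.
√N = 6.403124
R = 26 / 6.403124 = 4.0605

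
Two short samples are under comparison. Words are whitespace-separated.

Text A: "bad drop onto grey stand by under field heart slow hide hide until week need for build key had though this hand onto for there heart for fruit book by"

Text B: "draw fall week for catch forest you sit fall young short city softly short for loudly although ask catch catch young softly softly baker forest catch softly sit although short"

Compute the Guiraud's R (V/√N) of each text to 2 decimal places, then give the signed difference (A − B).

A: V=24, N=30, R=4.38
B: V=16, N=30, R=2.92
Difference = 4.38 − 2.92 = 1.46

1.46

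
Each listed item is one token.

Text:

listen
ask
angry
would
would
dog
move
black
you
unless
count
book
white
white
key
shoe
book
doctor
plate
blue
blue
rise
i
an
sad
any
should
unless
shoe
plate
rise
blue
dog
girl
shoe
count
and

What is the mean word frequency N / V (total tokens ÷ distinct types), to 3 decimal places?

N = 37 tokens, V = 25 types.
Mean frequency = N / V = 37 / 25 = 1.480

1.480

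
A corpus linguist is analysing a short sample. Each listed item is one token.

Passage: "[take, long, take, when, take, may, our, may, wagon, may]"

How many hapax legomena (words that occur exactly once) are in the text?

4

Frequencies: take:3, may:3, long:1, when:1, our:1, wagon:1
Hapax (freq=1): long, our, wagon, when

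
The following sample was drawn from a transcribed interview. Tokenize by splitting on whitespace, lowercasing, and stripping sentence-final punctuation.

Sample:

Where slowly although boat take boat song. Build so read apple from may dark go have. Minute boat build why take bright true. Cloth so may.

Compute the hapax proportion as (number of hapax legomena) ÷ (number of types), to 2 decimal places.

Frequencies: boat:3, take:2, build:2, so:2, may:2, where:1, slowly:1, although:1, song:1, read:1, apple:1, from:1, dark:1, go:1, have:1, minute:1, why:1, bright:1, true:1, cloth:1
Hapax count = 15; type count = 20.
Ratio = 15 / 20 = 0.75

0.75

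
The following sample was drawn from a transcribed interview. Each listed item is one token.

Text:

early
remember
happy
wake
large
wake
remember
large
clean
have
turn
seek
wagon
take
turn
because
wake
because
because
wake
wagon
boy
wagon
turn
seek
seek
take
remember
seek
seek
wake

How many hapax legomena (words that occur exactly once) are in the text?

5

Frequencies: wake:5, seek:5, remember:3, turn:3, wagon:3, because:3, large:2, take:2, early:1, happy:1, clean:1, have:1, boy:1
Hapax (freq=1): boy, clean, early, happy, have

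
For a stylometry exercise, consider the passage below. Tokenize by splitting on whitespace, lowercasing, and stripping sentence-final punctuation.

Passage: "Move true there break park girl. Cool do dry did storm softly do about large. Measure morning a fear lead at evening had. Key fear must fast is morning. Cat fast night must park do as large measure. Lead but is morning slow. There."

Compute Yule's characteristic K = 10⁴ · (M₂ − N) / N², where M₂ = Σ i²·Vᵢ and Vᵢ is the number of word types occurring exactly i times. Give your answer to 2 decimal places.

Frequencies: do:3, morning:3, there:2, park:2, large:2, measure:2, fear:2, lead:2, must:2, fast:2, is:2, move:1, true:1, break:1, girl:1, cool:1, dry:1, did:1, storm:1, softly:1, … (11 more, each freq 1)
N = 44. Frequency spectrum: V_1=20, V_2=9, V_3=2
M₂ = 1²·20 + 2²·9 + 3²·2 = 74
K = 10000 × (74 − 44) / 44² = 154.96

154.96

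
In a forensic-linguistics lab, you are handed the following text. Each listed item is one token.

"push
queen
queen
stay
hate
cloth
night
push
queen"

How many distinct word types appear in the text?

Distinct types: {cloth, hate, night, push, queen, stay}
V = 6

6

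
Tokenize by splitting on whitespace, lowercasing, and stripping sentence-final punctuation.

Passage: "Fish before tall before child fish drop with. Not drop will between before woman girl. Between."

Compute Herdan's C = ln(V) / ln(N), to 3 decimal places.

N = 16, V = 11.
ln(V) = 2.397895, ln(N) = 2.772589
C = 2.397895 / 2.772589 = 0.865

0.865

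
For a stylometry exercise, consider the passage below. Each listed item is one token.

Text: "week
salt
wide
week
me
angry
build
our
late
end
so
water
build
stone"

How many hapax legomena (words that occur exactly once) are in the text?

10

Frequencies: week:2, build:2, salt:1, wide:1, me:1, angry:1, our:1, late:1, end:1, so:1, water:1, stone:1
Hapax (freq=1): angry, end, late, me, our, salt, so, stone, water, wide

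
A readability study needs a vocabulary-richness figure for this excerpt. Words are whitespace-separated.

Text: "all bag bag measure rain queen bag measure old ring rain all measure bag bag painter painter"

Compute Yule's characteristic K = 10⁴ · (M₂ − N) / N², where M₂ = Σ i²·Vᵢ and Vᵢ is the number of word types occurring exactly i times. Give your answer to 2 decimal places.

1107.27

Frequencies: bag:5, measure:3, all:2, rain:2, painter:2, queen:1, old:1, ring:1
N = 17. Frequency spectrum: V_1=3, V_2=3, V_3=1, V_5=1
M₂ = 1²·3 + 2²·3 + 3²·1 + 5²·1 = 49
K = 10000 × (49 − 17) / 17² = 1107.27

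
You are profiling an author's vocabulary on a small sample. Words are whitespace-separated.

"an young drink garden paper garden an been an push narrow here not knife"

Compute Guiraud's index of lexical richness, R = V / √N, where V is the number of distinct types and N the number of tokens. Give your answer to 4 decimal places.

2.9399

N = 14, V = 11.
√N = 3.741657
R = 11 / 3.741657 = 2.9399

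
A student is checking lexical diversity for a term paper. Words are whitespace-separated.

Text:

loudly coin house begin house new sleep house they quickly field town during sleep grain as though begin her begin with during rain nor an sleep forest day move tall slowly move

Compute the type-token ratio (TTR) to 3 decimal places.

N = 32 tokens, V = 24 types.
TTR = V / N = 24 / 32 = 0.750

0.750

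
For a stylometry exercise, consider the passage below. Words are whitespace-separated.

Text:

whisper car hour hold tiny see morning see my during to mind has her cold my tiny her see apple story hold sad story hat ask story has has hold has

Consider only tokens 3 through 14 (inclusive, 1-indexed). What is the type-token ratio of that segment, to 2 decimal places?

0.92

Segment tokens 3–14: hour, hold, tiny, see, morning, see, my, during, to, mind, has, her
Segment N = 12, segment V = 11.
TTR = 11 / 12 = 0.92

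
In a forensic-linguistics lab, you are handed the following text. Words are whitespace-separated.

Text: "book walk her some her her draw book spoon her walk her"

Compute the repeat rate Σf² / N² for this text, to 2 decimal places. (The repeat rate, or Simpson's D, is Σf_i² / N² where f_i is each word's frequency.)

0.25

Frequencies: her:5, book:2, walk:2, some:1, draw:1, spoon:1
Σf² = 36; N² = 144
Repeat rate = 36 / 144 = 0.25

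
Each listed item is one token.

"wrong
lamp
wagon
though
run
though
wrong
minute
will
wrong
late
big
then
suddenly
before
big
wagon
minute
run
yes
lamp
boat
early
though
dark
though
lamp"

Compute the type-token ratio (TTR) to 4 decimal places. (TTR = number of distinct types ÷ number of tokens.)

0.5926

N = 27 tokens, V = 16 types.
TTR = V / N = 16 / 27 = 0.5926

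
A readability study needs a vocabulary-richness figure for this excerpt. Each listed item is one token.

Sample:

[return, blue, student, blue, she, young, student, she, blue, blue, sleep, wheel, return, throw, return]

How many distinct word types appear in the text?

8

Distinct types: {blue, return, she, sleep, student, throw, wheel, young}
V = 8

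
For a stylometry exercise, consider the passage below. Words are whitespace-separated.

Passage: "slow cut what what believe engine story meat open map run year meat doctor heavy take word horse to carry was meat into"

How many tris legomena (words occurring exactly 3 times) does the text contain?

Frequencies: meat:3, what:2, slow:1, cut:1, believe:1, engine:1, story:1, open:1, map:1, run:1, year:1, doctor:1, heavy:1, take:1, word:1, horse:1, to:1, carry:1, was:1, into:1
Words with frequency 3: meat

1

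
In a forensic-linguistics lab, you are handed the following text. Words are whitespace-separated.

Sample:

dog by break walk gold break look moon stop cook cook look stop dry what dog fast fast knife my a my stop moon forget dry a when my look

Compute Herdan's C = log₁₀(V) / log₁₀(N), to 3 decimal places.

N = 30, V = 17.
log₁₀(V) = 1.230449, log₁₀(N) = 1.477121
C = 1.230449 / 1.477121 = 0.833

0.833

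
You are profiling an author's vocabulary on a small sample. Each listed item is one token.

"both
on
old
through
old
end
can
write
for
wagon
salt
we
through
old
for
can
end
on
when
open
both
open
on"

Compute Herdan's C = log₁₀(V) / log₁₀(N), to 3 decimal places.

0.818

N = 23, V = 13.
log₁₀(V) = 1.113943, log₁₀(N) = 1.361728
C = 1.113943 / 1.361728 = 0.818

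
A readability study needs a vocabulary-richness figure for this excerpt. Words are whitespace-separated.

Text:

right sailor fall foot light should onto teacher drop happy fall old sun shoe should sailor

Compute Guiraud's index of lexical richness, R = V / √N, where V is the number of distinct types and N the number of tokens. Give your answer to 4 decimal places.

3.2500

N = 16, V = 13.
√N = 4.000000
R = 13 / 4.000000 = 3.2500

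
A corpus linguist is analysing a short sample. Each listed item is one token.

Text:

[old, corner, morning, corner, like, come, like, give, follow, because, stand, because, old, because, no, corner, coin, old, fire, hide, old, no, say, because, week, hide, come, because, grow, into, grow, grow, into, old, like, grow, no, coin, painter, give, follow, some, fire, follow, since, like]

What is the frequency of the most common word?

5

Frequencies: old:5, because:5, like:4, grow:4, corner:3, follow:3, no:3, come:2, give:2, coin:2, fire:2, hide:2, into:2, morning:1, stand:1, say:1, week:1, painter:1, some:1, since:1
Most common: 'old' with frequency 5.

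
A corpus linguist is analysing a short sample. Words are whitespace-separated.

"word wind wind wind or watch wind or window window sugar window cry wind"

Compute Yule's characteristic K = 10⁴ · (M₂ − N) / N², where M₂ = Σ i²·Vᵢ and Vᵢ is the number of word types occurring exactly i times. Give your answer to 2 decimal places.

Frequencies: wind:5, window:3, or:2, word:1, watch:1, sugar:1, cry:1
N = 14. Frequency spectrum: V_1=4, V_2=1, V_3=1, V_5=1
M₂ = 1²·4 + 2²·1 + 3²·1 + 5²·1 = 42
K = 10000 × (42 − 14) / 14² = 1428.57

1428.57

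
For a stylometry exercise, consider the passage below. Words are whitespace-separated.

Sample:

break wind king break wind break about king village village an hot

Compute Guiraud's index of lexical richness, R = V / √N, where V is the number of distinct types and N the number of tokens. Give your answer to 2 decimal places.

N = 12, V = 7.
√N = 3.464102
R = 7 / 3.464102 = 2.02

2.02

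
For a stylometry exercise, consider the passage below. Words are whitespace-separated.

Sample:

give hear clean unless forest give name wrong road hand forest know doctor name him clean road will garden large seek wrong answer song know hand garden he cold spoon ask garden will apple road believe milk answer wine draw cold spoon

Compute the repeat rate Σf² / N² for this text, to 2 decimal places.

Frequencies: road:3, garden:3, give:2, clean:2, forest:2, name:2, wrong:2, hand:2, know:2, will:2, answer:2, cold:2, spoon:2, hear:1, unless:1, doctor:1, him:1, large:1, seek:1, song:1, … (7 more, each freq 1)
Σf² = 76; N² = 1764
Repeat rate = 76 / 1764 = 0.04

0.04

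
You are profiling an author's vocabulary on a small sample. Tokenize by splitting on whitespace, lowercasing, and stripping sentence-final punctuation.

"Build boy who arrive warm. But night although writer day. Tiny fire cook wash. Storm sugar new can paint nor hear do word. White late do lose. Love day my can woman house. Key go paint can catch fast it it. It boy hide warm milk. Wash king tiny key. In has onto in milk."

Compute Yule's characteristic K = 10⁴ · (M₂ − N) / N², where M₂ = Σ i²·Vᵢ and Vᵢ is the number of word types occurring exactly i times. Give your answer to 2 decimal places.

105.79

Frequencies: can:3, it:3, boy:2, warm:2, day:2, tiny:2, wash:2, paint:2, do:2, key:2, milk:2, in:2, build:1, who:1, arrive:1, but:1, night:1, although:1, writer:1, fire:1, … (21 more, each freq 1)
N = 55. Frequency spectrum: V_1=29, V_2=10, V_3=2
M₂ = 1²·29 + 2²·10 + 3²·2 = 87
K = 10000 × (87 − 55) / 55² = 105.79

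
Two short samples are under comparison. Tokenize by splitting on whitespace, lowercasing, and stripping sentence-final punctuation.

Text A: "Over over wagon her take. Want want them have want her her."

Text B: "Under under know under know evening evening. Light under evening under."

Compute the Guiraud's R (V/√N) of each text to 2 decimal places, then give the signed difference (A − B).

0.81

A: V=7, N=12, R=2.02
B: V=4, N=11, R=1.21
Difference = 2.02 − 1.21 = 0.81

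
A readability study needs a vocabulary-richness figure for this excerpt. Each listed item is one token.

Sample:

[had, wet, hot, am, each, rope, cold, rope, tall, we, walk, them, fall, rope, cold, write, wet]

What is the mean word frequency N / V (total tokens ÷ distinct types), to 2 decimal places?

N = 17 tokens, V = 13 types.
Mean frequency = N / V = 17 / 13 = 1.31

1.31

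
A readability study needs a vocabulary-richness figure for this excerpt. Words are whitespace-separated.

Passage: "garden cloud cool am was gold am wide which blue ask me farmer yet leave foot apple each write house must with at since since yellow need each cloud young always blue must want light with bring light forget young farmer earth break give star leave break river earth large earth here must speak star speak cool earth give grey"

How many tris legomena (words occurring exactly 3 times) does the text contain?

1

Frequencies: earth:4, must:3, cloud:2, cool:2, am:2, blue:2, farmer:2, leave:2, each:2, with:2, since:2, young:2, light:2, break:2, give:2, star:2, speak:2, garden:1, was:1, gold:1, … (20 more, each freq 1)
Words with frequency 3: must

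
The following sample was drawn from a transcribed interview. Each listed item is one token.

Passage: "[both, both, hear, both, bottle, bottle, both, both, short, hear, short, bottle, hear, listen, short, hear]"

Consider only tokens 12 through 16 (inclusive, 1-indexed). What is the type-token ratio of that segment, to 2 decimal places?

0.80

Segment tokens 12–16: bottle, hear, listen, short, hear
Segment N = 5, segment V = 4.
TTR = 4 / 5 = 0.80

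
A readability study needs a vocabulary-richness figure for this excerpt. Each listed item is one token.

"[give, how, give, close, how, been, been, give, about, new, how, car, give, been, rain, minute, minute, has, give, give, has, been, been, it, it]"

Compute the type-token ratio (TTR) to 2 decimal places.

N = 25 tokens, V = 11 types.
TTR = V / N = 11 / 25 = 0.44

0.44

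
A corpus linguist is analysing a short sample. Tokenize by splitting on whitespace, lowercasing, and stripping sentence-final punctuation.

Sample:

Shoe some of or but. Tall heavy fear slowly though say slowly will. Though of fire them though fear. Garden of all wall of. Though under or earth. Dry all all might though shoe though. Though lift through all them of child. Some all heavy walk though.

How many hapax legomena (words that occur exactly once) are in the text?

Frequencies: though:8, of:5, all:5, shoe:2, some:2, or:2, heavy:2, fear:2, slowly:2, them:2, but:1, tall:1, say:1, will:1, fire:1, garden:1, wall:1, under:1, earth:1, dry:1, … (5 more, each freq 1)
Hapax (freq=1): but, child, dry, earth, fire, garden, lift, might, say, tall, through, under, walk, wall, will

15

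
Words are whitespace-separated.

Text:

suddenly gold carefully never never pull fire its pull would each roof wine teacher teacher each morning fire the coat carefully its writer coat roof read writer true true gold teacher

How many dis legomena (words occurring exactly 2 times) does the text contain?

Frequencies: teacher:3, gold:2, carefully:2, never:2, pull:2, fire:2, its:2, each:2, roof:2, coat:2, writer:2, true:2, suddenly:1, would:1, wine:1, morning:1, the:1, read:1
Words with frequency 2: carefully, coat, each, fire, gold, its, never, pull, roof, true, writer

11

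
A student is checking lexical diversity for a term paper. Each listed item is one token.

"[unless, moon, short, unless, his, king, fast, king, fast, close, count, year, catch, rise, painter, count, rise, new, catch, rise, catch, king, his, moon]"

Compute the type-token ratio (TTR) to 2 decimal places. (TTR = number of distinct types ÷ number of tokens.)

0.54

N = 24 tokens, V = 13 types.
TTR = V / N = 13 / 24 = 0.54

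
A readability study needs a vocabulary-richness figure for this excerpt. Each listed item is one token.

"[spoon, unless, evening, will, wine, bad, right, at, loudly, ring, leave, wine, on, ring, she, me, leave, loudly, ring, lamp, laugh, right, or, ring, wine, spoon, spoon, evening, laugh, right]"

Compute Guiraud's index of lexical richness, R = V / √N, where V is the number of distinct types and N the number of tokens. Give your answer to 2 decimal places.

3.10

N = 30, V = 17.
√N = 5.477226
R = 17 / 5.477226 = 3.10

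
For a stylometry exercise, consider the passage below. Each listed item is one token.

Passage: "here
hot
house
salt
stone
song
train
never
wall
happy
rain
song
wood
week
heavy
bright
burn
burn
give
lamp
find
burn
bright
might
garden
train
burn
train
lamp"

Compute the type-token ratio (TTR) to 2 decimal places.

N = 29 tokens, V = 21 types.
TTR = V / N = 21 / 29 = 0.72

0.72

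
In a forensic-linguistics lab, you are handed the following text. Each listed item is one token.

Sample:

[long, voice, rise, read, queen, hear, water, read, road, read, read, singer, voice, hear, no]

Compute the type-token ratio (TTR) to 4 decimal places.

0.6667

N = 15 tokens, V = 10 types.
TTR = V / N = 10 / 15 = 0.6667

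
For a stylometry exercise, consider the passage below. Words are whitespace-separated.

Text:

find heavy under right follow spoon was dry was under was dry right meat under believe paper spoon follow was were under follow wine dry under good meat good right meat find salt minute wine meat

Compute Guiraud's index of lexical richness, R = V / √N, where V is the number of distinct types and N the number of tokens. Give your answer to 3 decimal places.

N = 36, V = 16.
√N = 6.000000
R = 16 / 6.000000 = 2.667

2.667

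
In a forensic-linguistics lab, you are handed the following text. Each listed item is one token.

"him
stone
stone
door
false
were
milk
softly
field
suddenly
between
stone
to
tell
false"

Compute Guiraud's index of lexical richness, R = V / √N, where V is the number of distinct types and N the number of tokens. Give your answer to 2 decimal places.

3.10

N = 15, V = 12.
√N = 3.872983
R = 12 / 3.872983 = 3.10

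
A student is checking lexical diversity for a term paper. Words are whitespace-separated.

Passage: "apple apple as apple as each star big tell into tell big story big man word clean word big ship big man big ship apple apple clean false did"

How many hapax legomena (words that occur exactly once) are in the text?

6

Frequencies: big:6, apple:5, as:2, tell:2, man:2, word:2, clean:2, ship:2, each:1, star:1, into:1, story:1, false:1, did:1
Hapax (freq=1): did, each, false, into, star, story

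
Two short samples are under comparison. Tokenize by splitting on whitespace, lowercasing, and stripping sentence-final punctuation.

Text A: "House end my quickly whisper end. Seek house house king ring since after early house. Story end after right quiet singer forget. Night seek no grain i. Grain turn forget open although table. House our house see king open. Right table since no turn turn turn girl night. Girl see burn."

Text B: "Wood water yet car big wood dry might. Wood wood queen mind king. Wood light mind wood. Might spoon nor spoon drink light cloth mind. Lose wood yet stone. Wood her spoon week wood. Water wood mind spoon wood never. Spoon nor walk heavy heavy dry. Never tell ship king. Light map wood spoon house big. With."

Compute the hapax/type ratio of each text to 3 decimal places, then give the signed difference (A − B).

A: hapax=12, V=28, ratio=0.429
B: hapax=14, V=27, ratio=0.519
Difference = 0.429 − 0.519 = -0.090

-0.090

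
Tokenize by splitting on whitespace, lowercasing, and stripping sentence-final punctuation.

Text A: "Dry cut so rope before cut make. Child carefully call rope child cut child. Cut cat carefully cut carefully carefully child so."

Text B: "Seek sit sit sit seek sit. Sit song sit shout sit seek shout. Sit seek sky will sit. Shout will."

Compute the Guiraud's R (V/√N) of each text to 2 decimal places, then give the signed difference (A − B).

A: V=10, N=22, R=2.13
B: V=6, N=20, R=1.34
Difference = 2.13 − 1.34 = 0.79

0.79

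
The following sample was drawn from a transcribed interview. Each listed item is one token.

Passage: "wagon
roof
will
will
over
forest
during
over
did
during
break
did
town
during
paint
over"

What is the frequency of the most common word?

3

Frequencies: over:3, during:3, will:2, did:2, wagon:1, roof:1, forest:1, break:1, town:1, paint:1
Most common: 'over' with frequency 3.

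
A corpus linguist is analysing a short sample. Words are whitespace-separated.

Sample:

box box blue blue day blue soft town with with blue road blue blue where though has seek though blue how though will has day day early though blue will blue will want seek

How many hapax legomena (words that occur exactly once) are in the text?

Frequencies: blue:9, though:4, day:3, will:3, box:2, with:2, has:2, seek:2, soft:1, town:1, road:1, where:1, how:1, early:1, want:1
Hapax (freq=1): early, how, road, soft, town, want, where

7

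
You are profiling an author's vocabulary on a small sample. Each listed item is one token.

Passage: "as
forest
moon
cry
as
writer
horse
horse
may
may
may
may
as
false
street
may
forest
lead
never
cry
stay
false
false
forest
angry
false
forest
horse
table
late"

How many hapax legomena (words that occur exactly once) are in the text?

9

Frequencies: may:5, forest:4, false:4, as:3, horse:3, cry:2, moon:1, writer:1, street:1, lead:1, never:1, stay:1, angry:1, table:1, late:1
Hapax (freq=1): angry, late, lead, moon, never, stay, street, table, writer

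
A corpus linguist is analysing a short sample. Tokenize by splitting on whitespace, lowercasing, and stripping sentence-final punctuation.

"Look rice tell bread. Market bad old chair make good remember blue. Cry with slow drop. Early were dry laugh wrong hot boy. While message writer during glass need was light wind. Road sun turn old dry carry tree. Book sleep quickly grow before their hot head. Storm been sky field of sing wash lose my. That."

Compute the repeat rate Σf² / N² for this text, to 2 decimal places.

0.02

Frequencies: old:2, dry:2, hot:2, look:1, rice:1, tell:1, bread:1, market:1, bad:1, chair:1, make:1, good:1, remember:1, blue:1, cry:1, with:1, slow:1, drop:1, early:1, were:1, … (34 more, each freq 1)
Σf² = 63; N² = 3249
Repeat rate = 63 / 3249 = 0.02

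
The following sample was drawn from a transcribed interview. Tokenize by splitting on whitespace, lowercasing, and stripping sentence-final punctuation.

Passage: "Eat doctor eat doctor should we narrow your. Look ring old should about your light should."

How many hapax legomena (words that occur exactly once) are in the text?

Frequencies: should:3, eat:2, doctor:2, your:2, we:1, narrow:1, look:1, ring:1, old:1, about:1, light:1
Hapax (freq=1): about, light, look, narrow, old, ring, we

7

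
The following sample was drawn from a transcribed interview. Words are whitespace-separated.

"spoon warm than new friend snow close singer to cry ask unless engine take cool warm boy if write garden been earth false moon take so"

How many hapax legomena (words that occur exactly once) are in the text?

Frequencies: warm:2, take:2, spoon:1, than:1, new:1, friend:1, snow:1, close:1, singer:1, to:1, cry:1, ask:1, unless:1, engine:1, cool:1, boy:1, if:1, write:1, garden:1, been:1, … (4 more, each freq 1)
Hapax (freq=1): ask, been, boy, close, cool, cry, earth, engine, false, friend, garden, if, moon, new, singer, snow, so, spoon, than, to, unless, write

22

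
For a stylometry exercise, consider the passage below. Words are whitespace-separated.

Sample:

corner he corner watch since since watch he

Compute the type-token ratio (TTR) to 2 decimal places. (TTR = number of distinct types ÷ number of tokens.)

N = 8 tokens, V = 4 types.
TTR = V / N = 4 / 8 = 0.50

0.50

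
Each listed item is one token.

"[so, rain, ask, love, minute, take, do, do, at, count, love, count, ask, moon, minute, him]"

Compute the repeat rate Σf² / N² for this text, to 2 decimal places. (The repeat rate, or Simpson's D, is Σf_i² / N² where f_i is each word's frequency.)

Frequencies: ask:2, love:2, minute:2, do:2, count:2, so:1, rain:1, take:1, at:1, moon:1, him:1
Σf² = 26; N² = 256
Repeat rate = 26 / 256 = 0.10

0.10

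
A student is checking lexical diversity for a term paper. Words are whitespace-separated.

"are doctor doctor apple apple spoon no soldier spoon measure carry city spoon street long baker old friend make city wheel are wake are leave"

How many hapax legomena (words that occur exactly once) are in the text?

13

Frequencies: are:3, spoon:3, doctor:2, apple:2, city:2, no:1, soldier:1, measure:1, carry:1, street:1, long:1, baker:1, old:1, friend:1, make:1, wheel:1, wake:1, leave:1
Hapax (freq=1): baker, carry, friend, leave, long, make, measure, no, old, soldier, street, wake, wheel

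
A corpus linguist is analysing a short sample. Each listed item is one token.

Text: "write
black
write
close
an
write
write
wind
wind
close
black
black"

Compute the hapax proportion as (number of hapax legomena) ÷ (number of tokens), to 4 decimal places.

0.0833

Frequencies: write:4, black:3, close:2, wind:2, an:1
Hapax count = 1; token count = 12.
Ratio = 1 / 12 = 0.0833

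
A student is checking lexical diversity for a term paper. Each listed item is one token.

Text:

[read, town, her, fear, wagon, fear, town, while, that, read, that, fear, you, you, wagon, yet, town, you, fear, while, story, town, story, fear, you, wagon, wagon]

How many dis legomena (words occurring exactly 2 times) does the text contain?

4

Frequencies: fear:5, town:4, wagon:4, you:4, read:2, while:2, that:2, story:2, her:1, yet:1
Words with frequency 2: read, story, that, while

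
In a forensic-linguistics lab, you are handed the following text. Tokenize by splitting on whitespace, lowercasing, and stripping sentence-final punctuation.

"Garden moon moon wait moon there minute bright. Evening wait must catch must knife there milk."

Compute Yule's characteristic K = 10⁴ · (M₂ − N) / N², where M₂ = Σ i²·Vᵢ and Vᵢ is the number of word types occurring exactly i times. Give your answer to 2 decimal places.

468.75

Frequencies: moon:3, wait:2, there:2, must:2, garden:1, minute:1, bright:1, evening:1, catch:1, knife:1, milk:1
N = 16. Frequency spectrum: V_1=7, V_2=3, V_3=1
M₂ = 1²·7 + 2²·3 + 3²·1 = 28
K = 10000 × (28 − 16) / 16² = 468.75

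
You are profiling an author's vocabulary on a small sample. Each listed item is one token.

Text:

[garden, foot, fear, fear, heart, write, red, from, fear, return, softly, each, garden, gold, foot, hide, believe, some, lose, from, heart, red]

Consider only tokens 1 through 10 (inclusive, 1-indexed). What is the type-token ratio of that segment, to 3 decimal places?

Segment tokens 1–10: garden, foot, fear, fear, heart, write, red, from, fear, return
Segment N = 10, segment V = 8.
TTR = 8 / 10 = 0.800

0.800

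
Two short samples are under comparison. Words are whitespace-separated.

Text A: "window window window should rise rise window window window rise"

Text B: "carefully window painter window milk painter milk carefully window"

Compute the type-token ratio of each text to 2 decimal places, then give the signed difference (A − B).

-0.14

TTR(A) = 3/10 = 0.30
TTR(B) = 4/9 = 0.44
Difference = 0.30 − 0.44 = -0.14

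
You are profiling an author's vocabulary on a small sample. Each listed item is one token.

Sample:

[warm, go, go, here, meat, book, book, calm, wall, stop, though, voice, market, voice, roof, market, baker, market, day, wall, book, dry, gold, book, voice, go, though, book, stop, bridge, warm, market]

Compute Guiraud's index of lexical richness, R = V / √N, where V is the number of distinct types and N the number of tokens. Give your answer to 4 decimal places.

3.0052

N = 32, V = 17.
√N = 5.656854
R = 17 / 5.656854 = 3.0052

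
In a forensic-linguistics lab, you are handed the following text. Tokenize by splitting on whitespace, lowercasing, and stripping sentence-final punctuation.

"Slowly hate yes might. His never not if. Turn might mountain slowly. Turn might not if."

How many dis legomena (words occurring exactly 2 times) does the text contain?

4

Frequencies: might:3, slowly:2, not:2, if:2, turn:2, hate:1, yes:1, his:1, never:1, mountain:1
Words with frequency 2: if, not, slowly, turn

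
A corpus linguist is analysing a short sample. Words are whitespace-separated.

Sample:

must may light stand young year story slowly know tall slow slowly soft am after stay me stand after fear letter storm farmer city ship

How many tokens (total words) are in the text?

25

Tokens: must, may, light, stand, young, year, story, slowly, know, tall, slow, slowly, soft, am, after, stay, me, stand, after, fear, letter, storm, farmer, city, ship
N = 25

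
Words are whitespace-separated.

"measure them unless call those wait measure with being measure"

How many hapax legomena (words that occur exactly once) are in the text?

7

Frequencies: measure:3, them:1, unless:1, call:1, those:1, wait:1, with:1, being:1
Hapax (freq=1): being, call, them, those, unless, wait, with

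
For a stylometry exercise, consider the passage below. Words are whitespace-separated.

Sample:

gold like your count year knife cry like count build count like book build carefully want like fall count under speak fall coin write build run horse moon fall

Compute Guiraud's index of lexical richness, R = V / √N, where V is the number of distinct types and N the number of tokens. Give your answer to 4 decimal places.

N = 29, V = 19.
√N = 5.385165
R = 19 / 5.385165 = 3.5282

3.5282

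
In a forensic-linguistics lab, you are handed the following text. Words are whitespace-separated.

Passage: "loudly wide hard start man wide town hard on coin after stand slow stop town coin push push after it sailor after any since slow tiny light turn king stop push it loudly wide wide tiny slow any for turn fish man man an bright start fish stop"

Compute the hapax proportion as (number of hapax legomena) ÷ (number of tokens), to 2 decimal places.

0.19

Frequencies: wide:4, man:3, after:3, slow:3, stop:3, push:3, loudly:2, hard:2, start:2, town:2, coin:2, it:2, any:2, tiny:2, turn:2, fish:2, on:1, stand:1, sailor:1, since:1, … (5 more, each freq 1)
Hapax count = 9; token count = 48.
Ratio = 9 / 48 = 0.19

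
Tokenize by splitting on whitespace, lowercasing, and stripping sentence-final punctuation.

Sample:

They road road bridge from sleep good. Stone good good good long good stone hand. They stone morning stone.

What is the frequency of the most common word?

5

Frequencies: good:5, stone:4, they:2, road:2, bridge:1, from:1, sleep:1, long:1, hand:1, morning:1
Most common: 'good' with frequency 5.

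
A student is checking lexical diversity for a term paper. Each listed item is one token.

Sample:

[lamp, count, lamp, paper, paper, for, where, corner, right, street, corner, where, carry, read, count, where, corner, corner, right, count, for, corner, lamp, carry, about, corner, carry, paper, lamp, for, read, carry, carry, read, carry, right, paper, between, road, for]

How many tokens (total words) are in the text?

Tokens: lamp, count, lamp, paper, paper, for, where, corner, right, street, corner, where, carry, read, count, where, corner, corner, right, count, for, corner, lamp, carry, about, corner, carry, paper, lamp, for, read, carry, carry, read, carry, right, paper, between, road, for
N = 40

40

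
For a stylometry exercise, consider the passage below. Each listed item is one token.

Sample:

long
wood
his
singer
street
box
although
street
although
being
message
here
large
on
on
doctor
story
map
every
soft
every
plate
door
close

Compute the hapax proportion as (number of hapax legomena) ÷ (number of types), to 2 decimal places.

Frequencies: street:2, although:2, on:2, every:2, long:1, wood:1, his:1, singer:1, box:1, being:1, message:1, here:1, large:1, doctor:1, story:1, map:1, soft:1, plate:1, door:1, close:1
Hapax count = 16; type count = 20.
Ratio = 16 / 20 = 0.80

0.80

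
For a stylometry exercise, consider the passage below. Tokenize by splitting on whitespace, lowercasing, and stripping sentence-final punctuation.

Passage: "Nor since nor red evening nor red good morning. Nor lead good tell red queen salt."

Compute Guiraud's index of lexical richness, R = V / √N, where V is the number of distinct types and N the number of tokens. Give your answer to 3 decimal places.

2.500

N = 16, V = 10.
√N = 4.000000
R = 10 / 4.000000 = 2.500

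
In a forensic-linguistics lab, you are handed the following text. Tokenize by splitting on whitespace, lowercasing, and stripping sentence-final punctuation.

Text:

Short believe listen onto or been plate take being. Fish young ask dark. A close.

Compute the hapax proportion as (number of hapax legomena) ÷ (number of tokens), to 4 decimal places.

1.0000

Frequencies: short:1, believe:1, listen:1, onto:1, or:1, been:1, plate:1, take:1, being:1, fish:1, young:1, ask:1, dark:1, a:1, close:1
Hapax count = 15; token count = 15.
Ratio = 15 / 15 = 1.0000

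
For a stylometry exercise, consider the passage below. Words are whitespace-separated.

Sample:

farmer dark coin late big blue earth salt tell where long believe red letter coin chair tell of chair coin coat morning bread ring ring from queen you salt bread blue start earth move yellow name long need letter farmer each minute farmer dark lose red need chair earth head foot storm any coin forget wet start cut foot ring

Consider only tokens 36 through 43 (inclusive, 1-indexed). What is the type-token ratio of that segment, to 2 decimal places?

Segment tokens 36–43: name, long, need, letter, farmer, each, minute, farmer
Segment N = 8, segment V = 7.
TTR = 7 / 8 = 0.88

0.88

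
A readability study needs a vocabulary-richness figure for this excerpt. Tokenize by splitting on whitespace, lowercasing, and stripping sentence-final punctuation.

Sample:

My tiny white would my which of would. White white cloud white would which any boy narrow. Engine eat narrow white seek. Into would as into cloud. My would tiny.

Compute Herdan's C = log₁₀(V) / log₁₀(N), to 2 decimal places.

0.80

N = 30, V = 15.
log₁₀(V) = 1.176091, log₁₀(N) = 1.477121
C = 1.176091 / 1.477121 = 0.80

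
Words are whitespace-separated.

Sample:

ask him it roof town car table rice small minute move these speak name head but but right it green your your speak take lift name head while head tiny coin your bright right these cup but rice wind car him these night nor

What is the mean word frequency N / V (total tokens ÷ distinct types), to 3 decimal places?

N = 44 tokens, V = 29 types.
Mean frequency = N / V = 44 / 29 = 1.517

1.517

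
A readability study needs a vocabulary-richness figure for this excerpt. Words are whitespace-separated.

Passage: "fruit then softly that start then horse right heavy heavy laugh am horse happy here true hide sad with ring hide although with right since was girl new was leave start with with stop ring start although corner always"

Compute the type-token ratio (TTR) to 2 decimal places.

0.67

N = 39 tokens, V = 26 types.
TTR = V / N = 26 / 39 = 0.67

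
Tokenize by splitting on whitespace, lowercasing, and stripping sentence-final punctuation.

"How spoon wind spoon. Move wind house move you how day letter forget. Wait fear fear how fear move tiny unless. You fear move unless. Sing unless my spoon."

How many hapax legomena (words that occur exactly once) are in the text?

Frequencies: move:4, fear:4, how:3, spoon:3, unless:3, wind:2, you:2, house:1, day:1, letter:1, forget:1, wait:1, tiny:1, sing:1, my:1
Hapax (freq=1): day, forget, house, letter, my, sing, tiny, wait

8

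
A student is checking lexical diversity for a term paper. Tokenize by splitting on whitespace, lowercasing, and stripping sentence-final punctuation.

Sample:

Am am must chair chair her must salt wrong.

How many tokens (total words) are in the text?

Tokens: am, am, must, chair, chair, her, must, salt, wrong
N = 9

9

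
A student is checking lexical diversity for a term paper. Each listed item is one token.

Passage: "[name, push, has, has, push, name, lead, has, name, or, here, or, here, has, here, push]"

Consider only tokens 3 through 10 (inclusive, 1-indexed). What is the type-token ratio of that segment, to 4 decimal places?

Segment tokens 3–10: has, has, push, name, lead, has, name, or
Segment N = 8, segment V = 5.
TTR = 5 / 8 = 0.6250

0.6250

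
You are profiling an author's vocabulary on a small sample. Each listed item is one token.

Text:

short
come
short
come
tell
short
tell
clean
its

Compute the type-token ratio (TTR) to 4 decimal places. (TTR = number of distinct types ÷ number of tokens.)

N = 9 tokens, V = 5 types.
TTR = V / N = 5 / 9 = 0.5556

0.5556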